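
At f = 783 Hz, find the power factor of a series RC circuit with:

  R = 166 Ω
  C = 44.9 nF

Step 1 — Angular frequency: ω = 2π·f = 2π·783 = 4920 rad/s.
Step 2 — Component impedances:
  R: Z = R = 166 Ω
  C: Z = 1/(jωC) = -j/(ω·C) = 0 - j4527 Ω
Step 3 — Series combination: Z_total = R + C = 166 - j4527 Ω = 4530∠-87.9° Ω.
Step 4 — Power factor: PF = cos(φ) = Re(Z)/|Z| = 166/4530 = 0.03664.
Step 5 — Type: Im(Z) = -4527 ⇒ leading (phase φ = -87.9°).

PF = 0.03664 (leading, φ = -87.9°)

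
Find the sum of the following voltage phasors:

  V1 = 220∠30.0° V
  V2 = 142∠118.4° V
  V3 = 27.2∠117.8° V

Step 1 — Convert each phasor to rectangular form:
  V1 = 220·(cos(30.0°) + j·sin(30.0°)) = 190.5 + j110 V
  V2 = 142·(cos(118.4°) + j·sin(118.4°)) = -67.54 + j124.9 V
  V3 = 27.2·(cos(117.8°) + j·sin(117.8°)) = -12.69 + j24.06 V
Step 2 — Sum components: V_total = 110.3 + j259 V.
Step 3 — Convert to polar: |V_total| = 281.5 V, ∠V_total = 66.9°.

V_total = 281.5∠66.9° V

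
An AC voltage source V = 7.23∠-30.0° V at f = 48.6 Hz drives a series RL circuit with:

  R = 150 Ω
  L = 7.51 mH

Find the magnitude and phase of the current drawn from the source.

Step 1 — Angular frequency: ω = 2π·f = 2π·48.6 = 305.4 rad/s.
Step 2 — Component impedances:
  R: Z = R = 150 Ω
  L: Z = jωL = j·305.4·0.00751 = 0 + j2.293 Ω
Step 3 — Series combination: Z_total = R + L = 150 + j2.293 Ω = 150∠0.9° Ω.
Step 4 — Source phasor: V = 7.23∠-30.0° V = 6.261 - j3.615 V.
Step 5 — Ohm's law: I = V / Z_total = (6.261 - j3.615) / (150 + j2.293) = 0.04136 - j0.02473 A.
Step 6 — Convert to polar: |I| = 0.04819 A, ∠I = -30.9°.

I = 0.04819∠-30.9° A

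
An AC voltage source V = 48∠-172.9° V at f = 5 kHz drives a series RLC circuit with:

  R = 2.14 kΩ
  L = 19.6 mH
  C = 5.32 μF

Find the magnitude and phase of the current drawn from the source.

Step 1 — Angular frequency: ω = 2π·f = 2π·5000 = 3.142e+04 rad/s.
Step 2 — Component impedances:
  R: Z = R = 2140 Ω
  L: Z = jωL = j·3.142e+04·0.0196 = 0 + j615.8 Ω
  C: Z = 1/(jωC) = -j/(ω·C) = 0 - j5.983 Ω
Step 3 — Series combination: Z_total = R + L + C = 2140 + j609.8 Ω = 2225∠15.9° Ω.
Step 4 — Source phasor: V = 48∠-172.9° V = -47.63 - j5.933 V.
Step 5 — Ohm's law: I = V / Z_total = (-47.63 - j5.933) / (2140 + j609.8) = -0.02132 + j0.003302 A.
Step 6 — Convert to polar: |I| = 0.02157 A, ∠I = 171.2°.

I = 0.02157∠171.2° A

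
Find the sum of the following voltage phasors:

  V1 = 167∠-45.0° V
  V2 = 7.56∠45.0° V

Step 1 — Convert each phasor to rectangular form:
  V1 = 167·(cos(-45.0°) + j·sin(-45.0°)) = 118.1 - j118.1 V
  V2 = 7.56·(cos(45.0°) + j·sin(45.0°)) = 5.346 + j5.346 V
Step 2 — Sum components: V_total = 123.4 - j112.7 V.
Step 3 — Convert to polar: |V_total| = 167.2 V, ∠V_total = -42.4°.

V_total = 167.2∠-42.4° V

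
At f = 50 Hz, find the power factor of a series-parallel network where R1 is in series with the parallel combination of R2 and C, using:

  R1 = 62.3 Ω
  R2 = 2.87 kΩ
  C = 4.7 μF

Step 1 — Angular frequency: ω = 2π·f = 2π·50 = 314.2 rad/s.
Step 2 — Component impedances:
  R1: Z = R = 62.3 Ω
  R2: Z = R = 2870 Ω
  C: Z = 1/(jωC) = -j/(ω·C) = 0 - j677.3 Ω
Step 3 — Parallel branch: R2 || C = 1/(1/R2 + 1/C) = 151.4 - j641.5 Ω.
Step 4 — Series with R1: Z_total = R1 + (R2 || C) = 213.7 - j641.5 Ω = 676.2∠-71.6° Ω.
Step 5 — Power factor: PF = cos(φ) = Re(Z)/|Z| = 213.7/676.2 = 0.316.
Step 6 — Type: Im(Z) = -641.5 ⇒ leading (phase φ = -71.6°).

PF = 0.316 (leading, φ = -71.6°)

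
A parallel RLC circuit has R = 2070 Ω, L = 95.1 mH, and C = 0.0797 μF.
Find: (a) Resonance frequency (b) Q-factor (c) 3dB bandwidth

Step 1 — Resonance: ω₀ = 1/√(LC) = 1/√(0.0951·7.97e-08) = 1.149e+04 rad/s.
Step 2 — f₀ = ω₀/(2π) = 1828 Hz.
Step 3 — Parallel Q: Q = R/(ω₀L) = 2070/(1.149e+04·0.0951) = 1.895.
Step 4 — Bandwidth: Δω = ω₀/Q = 6061 rad/s; BW = Δω/(2π) = 964.7 Hz.

(a) f₀ = 1828 Hz  (b) Q = 1.895  (c) BW = 964.7 Hz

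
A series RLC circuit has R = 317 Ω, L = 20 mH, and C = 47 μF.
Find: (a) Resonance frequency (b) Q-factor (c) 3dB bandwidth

Step 1 — Resonance: ω₀ = 1/√(LC) = 1/√(0.02·4.7e-05) = 1031 rad/s.
Step 2 — f₀ = ω₀/(2π) = 164.2 Hz.
Step 3 — Series Q: Q = ω₀L/R = 1031·0.02/317 = 0.06507.
Step 4 — Bandwidth: Δω = ω₀/Q = 1.585e+04 rad/s; BW = Δω/(2π) = 2523 Hz.

(a) f₀ = 164.2 Hz  (b) Q = 0.06507  (c) BW = 2523 Hz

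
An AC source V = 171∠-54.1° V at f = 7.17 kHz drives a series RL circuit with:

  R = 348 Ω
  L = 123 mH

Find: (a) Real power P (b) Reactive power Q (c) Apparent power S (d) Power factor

Step 1 — Angular frequency: ω = 2π·f = 2π·7170 = 4.505e+04 rad/s.
Step 2 — Component impedances:
  R: Z = R = 348 Ω
  L: Z = jωL = j·4.505e+04·0.123 = 0 + j5541 Ω
Step 3 — Series combination: Z_total = R + L = 348 + j5541 Ω = 5552∠86.4° Ω.
Step 4 — Source phasor: V = 171∠-54.1° V = 100.3 - j138.5 V.
Step 5 — Current: I = V / Z = -0.02377 - j0.01959 A = 0.0308∠-140.5° A.
Step 6 — Complex power: S = V·I* = 0.3301 + j5.256 VA.
Step 7 — Real power: P = Re(S) = 0.3301 W.
Step 8 — Reactive power: Q = Im(S) = 5.256 VAR.
Step 9 — Apparent power: |S| = 5.267 VA.
Step 10 — Power factor: PF = P/|S| = 0.06268 (lagging).

(a) P = 0.3301 W  (b) Q = 5.256 VAR  (c) S = 5.267 VA  (d) PF = 0.06268 (lagging)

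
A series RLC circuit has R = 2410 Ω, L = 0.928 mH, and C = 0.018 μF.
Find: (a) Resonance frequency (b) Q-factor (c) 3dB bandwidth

Step 1 — Resonance: ω₀ = 1/√(LC) = 1/√(0.000928·1.8e-08) = 2.447e+05 rad/s.
Step 2 — f₀ = ω₀/(2π) = 3.894e+04 Hz.
Step 3 — Series Q: Q = ω₀L/R = 2.447e+05·0.000928/2410 = 0.09422.
Step 4 — Bandwidth: Δω = ω₀/Q = 2.597e+06 rad/s; BW = Δω/(2π) = 4.133e+05 Hz.

(a) f₀ = 3.894e+04 Hz  (b) Q = 0.09422  (c) BW = 4.133e+05 Hz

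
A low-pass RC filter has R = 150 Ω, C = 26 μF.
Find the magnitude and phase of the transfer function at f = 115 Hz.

Step 1 — Angular frequency: ω = 2π·115 = 722.6 rad/s.
Step 2 — Transfer function: H(jω) = 1/(1 + jωRC).
Step 3 — Denominator: 1 + jωRC = 1 + j·722.6·150·2.6e-05 = 1 + j2.818.
Step 4 — H = 0.1118 - j0.3152.
Step 5 — Magnitude: |H| = 0.3344 (-9.5 dB); phase: φ = -70.5°.

|H| = 0.3344 (-9.5 dB), φ = -70.5°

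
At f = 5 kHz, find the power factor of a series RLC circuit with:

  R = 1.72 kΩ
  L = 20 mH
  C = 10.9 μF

Step 1 — Angular frequency: ω = 2π·f = 2π·5000 = 3.142e+04 rad/s.
Step 2 — Component impedances:
  R: Z = R = 1720 Ω
  L: Z = jωL = j·3.142e+04·0.02 = 0 + j628.3 Ω
  C: Z = 1/(jωC) = -j/(ω·C) = 0 - j2.92 Ω
Step 3 — Series combination: Z_total = R + L + C = 1720 + j625.4 Ω = 1830∠20.0° Ω.
Step 4 — Power factor: PF = cos(φ) = Re(Z)/|Z| = 1720/1830.2 = 0.9398.
Step 5 — Type: Im(Z) = 625.4 ⇒ lagging (phase φ = 20.0°).

PF = 0.9398 (lagging, φ = 20.0°)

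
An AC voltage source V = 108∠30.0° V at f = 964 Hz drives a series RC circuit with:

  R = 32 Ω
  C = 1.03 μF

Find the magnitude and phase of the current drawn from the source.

Step 1 — Angular frequency: ω = 2π·f = 2π·964 = 6057 rad/s.
Step 2 — Component impedances:
  R: Z = R = 32 Ω
  C: Z = 1/(jωC) = -j/(ω·C) = 0 - j160.3 Ω
Step 3 — Series combination: Z_total = R + C = 32 - j160.3 Ω = 163.5∠-78.7° Ω.
Step 4 — Source phasor: V = 108∠30.0° V = 93.53 + j54 V.
Step 5 — Ohm's law: I = V / Z_total = (93.53 + j54) / (32 - j160.3) = -0.212 + j0.6258 A.
Step 6 — Convert to polar: |I| = 0.6607 A, ∠I = 108.7°.

I = 0.6607∠108.7° A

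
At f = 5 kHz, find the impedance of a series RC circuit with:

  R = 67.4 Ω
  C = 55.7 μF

Step 1 — Angular frequency: ω = 2π·f = 2π·5000 = 3.142e+04 rad/s.
Step 2 — Component impedances:
  R: Z = R = 67.4 Ω
  C: Z = 1/(jωC) = -j/(ω·C) = 0 - j0.5715 Ω
Step 3 — Series combination: Z_total = R + C = 67.4 - j0.5715 Ω = 67.4∠-0.5° Ω.

Z = 67.4 - j0.5715 Ω = 67.4∠-0.5° Ω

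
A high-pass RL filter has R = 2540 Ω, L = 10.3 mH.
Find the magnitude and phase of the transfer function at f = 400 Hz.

Step 1 — Angular frequency: ω = 2π·400 = 2513 rad/s.
Step 2 — Transfer function: H(jω) = jωL/(R + jωL).
Step 3 — Numerator jωL = j·25.89; denominator R + jωL = 2540 + j25.89.
Step 4 — H = 0.0001039 + j0.01019.
Step 5 — Magnitude: |H| = 0.01019 (-39.8 dB); phase: φ = 89.4°.

|H| = 0.01019 (-39.8 dB), φ = 89.4°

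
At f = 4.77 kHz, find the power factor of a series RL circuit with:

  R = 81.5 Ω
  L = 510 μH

Step 1 — Angular frequency: ω = 2π·f = 2π·4770 = 2.997e+04 rad/s.
Step 2 — Component impedances:
  R: Z = R = 81.5 Ω
  L: Z = jωL = j·2.997e+04·0.00051 = 0 + j15.29 Ω
Step 3 — Series combination: Z_total = R + L = 81.5 + j15.29 Ω = 82.92∠10.6° Ω.
Step 4 — Power factor: PF = cos(φ) = Re(Z)/|Z| = 81.5/82.92 = 0.9829.
Step 5 — Type: Im(Z) = 15.29 ⇒ lagging (phase φ = 10.6°).

PF = 0.9829 (lagging, φ = 10.6°)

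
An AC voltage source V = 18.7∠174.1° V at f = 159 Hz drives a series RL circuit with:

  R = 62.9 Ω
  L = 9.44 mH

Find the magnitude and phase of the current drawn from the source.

Step 1 — Angular frequency: ω = 2π·f = 2π·159 = 999 rad/s.
Step 2 — Component impedances:
  R: Z = R = 62.9 Ω
  L: Z = jωL = j·999·0.00944 = 0 + j9.431 Ω
Step 3 — Series combination: Z_total = R + L = 62.9 + j9.431 Ω = 63.6∠8.5° Ω.
Step 4 — Source phasor: V = 18.7∠174.1° V = -18.6 + j1.922 V.
Step 5 — Ohm's law: I = V / Z_total = (-18.6 + j1.922) / (62.9 + j9.431) = -0.2847 + j0.07325 A.
Step 6 — Convert to polar: |I| = 0.294 A, ∠I = 165.6°.

I = 0.294∠165.6° A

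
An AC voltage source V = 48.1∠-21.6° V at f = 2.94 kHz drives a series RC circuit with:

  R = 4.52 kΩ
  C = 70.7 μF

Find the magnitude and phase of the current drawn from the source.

Step 1 — Angular frequency: ω = 2π·f = 2π·2940 = 1.847e+04 rad/s.
Step 2 — Component impedances:
  R: Z = R = 4520 Ω
  C: Z = 1/(jωC) = -j/(ω·C) = 0 - j0.7657 Ω
Step 3 — Series combination: Z_total = R + C = 4520 - j0.7657 Ω = 4520∠-0.0° Ω.
Step 4 — Source phasor: V = 48.1∠-21.6° V = 44.72 - j17.71 V.
Step 5 — Ohm's law: I = V / Z_total = (44.72 - j17.71) / (4520 - j0.7657) = 0.009895 - j0.003916 A.
Step 6 — Convert to polar: |I| = 0.01064 A, ∠I = -21.6°.

I = 0.01064∠-21.6° A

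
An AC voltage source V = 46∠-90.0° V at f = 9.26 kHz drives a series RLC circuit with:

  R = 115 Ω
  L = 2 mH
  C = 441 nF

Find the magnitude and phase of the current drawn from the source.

Step 1 — Angular frequency: ω = 2π·f = 2π·9260 = 5.818e+04 rad/s.
Step 2 — Component impedances:
  R: Z = R = 115 Ω
  L: Z = jωL = j·5.818e+04·0.002 = 0 + j116.4 Ω
  C: Z = 1/(jωC) = -j/(ω·C) = 0 - j38.97 Ω
Step 3 — Series combination: Z_total = R + L + C = 115 + j77.39 Ω = 138.6∠33.9° Ω.
Step 4 — Source phasor: V = 46∠-90.0° V = 0 - j46 V.
Step 5 — Ohm's law: I = V / Z_total = (0 - j46) / (115 + j77.39) = -0.1853 - j0.2753 A.
Step 6 — Convert to polar: |I| = 0.3319 A, ∠I = -123.9°.

I = 0.3319∠-123.9° A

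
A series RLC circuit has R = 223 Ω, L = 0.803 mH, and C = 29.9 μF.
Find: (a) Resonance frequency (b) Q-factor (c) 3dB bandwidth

Step 1 — Resonance: ω₀ = 1/√(LC) = 1/√(0.000803·2.99e-05) = 6454 rad/s.
Step 2 — f₀ = ω₀/(2π) = 1027 Hz.
Step 3 — Series Q: Q = ω₀L/R = 6454·0.000803/223 = 0.02324.
Step 4 — Bandwidth: Δω = ω₀/Q = 2.777e+05 rad/s; BW = Δω/(2π) = 4.42e+04 Hz.

(a) f₀ = 1027 Hz  (b) Q = 0.02324  (c) BW = 4.42e+04 Hz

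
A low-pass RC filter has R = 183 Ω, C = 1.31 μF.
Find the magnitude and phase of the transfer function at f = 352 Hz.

Step 1 — Angular frequency: ω = 2π·352 = 2212 rad/s.
Step 2 — Transfer function: H(jω) = 1/(1 + jωRC).
Step 3 — Denominator: 1 + jωRC = 1 + j·2212·183·1.31e-06 = 1 + j0.5302.
Step 4 — H = 0.7806 - j0.4139.
Step 5 — Magnitude: |H| = 0.8835 (-1.1 dB); phase: φ = -27.9°.

|H| = 0.8835 (-1.1 dB), φ = -27.9°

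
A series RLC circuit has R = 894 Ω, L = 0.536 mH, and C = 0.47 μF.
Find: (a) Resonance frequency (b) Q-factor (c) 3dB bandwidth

Step 1 — Resonance: ω₀ = 1/√(LC) = 1/√(0.000536·4.7e-07) = 6.3e+04 rad/s.
Step 2 — f₀ = ω₀/(2π) = 1.003e+04 Hz.
Step 3 — Series Q: Q = ω₀L/R = 6.3e+04·0.000536/894 = 0.03777.
Step 4 — Bandwidth: Δω = ω₀/Q = 1.668e+06 rad/s; BW = Δω/(2π) = 2.655e+05 Hz.

(a) f₀ = 1.003e+04 Hz  (b) Q = 0.03777  (c) BW = 2.655e+05 Hz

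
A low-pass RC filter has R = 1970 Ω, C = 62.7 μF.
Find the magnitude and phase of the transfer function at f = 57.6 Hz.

Step 1 — Angular frequency: ω = 2π·57.6 = 361.9 rad/s.
Step 2 — Transfer function: H(jω) = 1/(1 + jωRC).
Step 3 — Denominator: 1 + jωRC = 1 + j·361.9·1970·6.27e-05 = 1 + j44.7.
Step 4 — H = 0.0005002 - j0.02236.
Step 5 — Magnitude: |H| = 0.02236 (-33.0 dB); phase: φ = -88.7°.

|H| = 0.02236 (-33.0 dB), φ = -88.7°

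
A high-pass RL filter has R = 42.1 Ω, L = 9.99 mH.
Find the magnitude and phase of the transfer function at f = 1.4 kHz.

Step 1 — Angular frequency: ω = 2π·1400 = 8796 rad/s.
Step 2 — Transfer function: H(jω) = jωL/(R + jωL).
Step 3 — Numerator jωL = j·87.88; denominator R + jωL = 42.1 + j87.88.
Step 4 — H = 0.8133 + j0.3896.
Step 5 — Magnitude: |H| = 0.9018 (-0.9 dB); phase: φ = 25.6°.

|H| = 0.9018 (-0.9 dB), φ = 25.6°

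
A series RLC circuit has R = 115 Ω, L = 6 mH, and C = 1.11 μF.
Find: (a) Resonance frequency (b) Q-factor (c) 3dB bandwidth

Step 1 — Resonance: ω₀ = 1/√(LC) = 1/√(0.006·1.11e-06) = 1.225e+04 rad/s.
Step 2 — f₀ = ω₀/(2π) = 1950 Hz.
Step 3 — Series Q: Q = ω₀L/R = 1.225e+04·0.006/115 = 0.6393.
Step 4 — Bandwidth: Δω = ω₀/Q = 1.917e+04 rad/s; BW = Δω/(2π) = 3050 Hz.

(a) f₀ = 1950 Hz  (b) Q = 0.6393  (c) BW = 3050 Hz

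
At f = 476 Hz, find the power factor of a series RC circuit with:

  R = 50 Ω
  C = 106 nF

Step 1 — Angular frequency: ω = 2π·f = 2π·476 = 2991 rad/s.
Step 2 — Component impedances:
  R: Z = R = 50 Ω
  C: Z = 1/(jωC) = -j/(ω·C) = 0 - j3154 Ω
Step 3 — Series combination: Z_total = R + C = 50 - j3154 Ω = 3155∠-89.1° Ω.
Step 4 — Power factor: PF = cos(φ) = Re(Z)/|Z| = 50/3155 = 0.01585.
Step 5 — Type: Im(Z) = -3154 ⇒ leading (phase φ = -89.1°).

PF = 0.01585 (leading, φ = -89.1°)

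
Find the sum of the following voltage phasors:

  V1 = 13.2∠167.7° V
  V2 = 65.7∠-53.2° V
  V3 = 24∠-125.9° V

Step 1 — Convert each phasor to rectangular form:
  V1 = 13.2·(cos(167.7°) + j·sin(167.7°)) = -12.9 + j2.812 V
  V2 = 65.7·(cos(-53.2°) + j·sin(-53.2°)) = 39.36 - j52.61 V
  V3 = 24·(cos(-125.9°) + j·sin(-125.9°)) = -14.07 - j19.44 V
Step 2 — Sum components: V_total = 12.39 - j69.24 V.
Step 3 — Convert to polar: |V_total| = 70.34 V, ∠V_total = -79.9°.

V_total = 70.34∠-79.9° V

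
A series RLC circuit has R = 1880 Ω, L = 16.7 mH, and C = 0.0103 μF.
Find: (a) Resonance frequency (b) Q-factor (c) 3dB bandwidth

Step 1 — Resonance: ω₀ = 1/√(LC) = 1/√(0.0167·1.03e-08) = 7.625e+04 rad/s.
Step 2 — f₀ = ω₀/(2π) = 1.214e+04 Hz.
Step 3 — Series Q: Q = ω₀L/R = 7.625e+04·0.0167/1880 = 0.6773.
Step 4 — Bandwidth: Δω = ω₀/Q = 1.126e+05 rad/s; BW = Δω/(2π) = 1.792e+04 Hz.

(a) f₀ = 1.214e+04 Hz  (b) Q = 0.6773  (c) BW = 1.792e+04 Hz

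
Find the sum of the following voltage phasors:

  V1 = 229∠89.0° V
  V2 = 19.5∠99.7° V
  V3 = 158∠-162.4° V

Step 1 — Convert each phasor to rectangular form:
  V1 = 229·(cos(89.0°) + j·sin(89.0°)) = 3.997 + j229 V
  V2 = 19.5·(cos(99.7°) + j·sin(99.7°)) = -3.286 + j19.22 V
  V3 = 158·(cos(-162.4°) + j·sin(-162.4°)) = -150.6 - j47.77 V
Step 2 — Sum components: V_total = -149.9 + j200.4 V.
Step 3 — Convert to polar: |V_total| = 250.3 V, ∠V_total = 126.8°.

V_total = 250.3∠126.8° V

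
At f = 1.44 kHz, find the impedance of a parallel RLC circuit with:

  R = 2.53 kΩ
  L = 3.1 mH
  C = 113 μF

Step 1 — Angular frequency: ω = 2π·f = 2π·1440 = 9048 rad/s.
Step 2 — Component impedances:
  R: Z = R = 2530 Ω
  L: Z = jωL = j·9048·0.0031 = 0 + j28.05 Ω
  C: Z = 1/(jωC) = -j/(ω·C) = 0 - j0.9781 Ω
Step 3 — Parallel combination: 1/Z_total = 1/R + 1/L + 1/C; Z_total = 0.0004059 - j1.013 Ω = 1.013∠-90.0° Ω.

Z = 0.0004059 - j1.013 Ω = 1.013∠-90.0° Ω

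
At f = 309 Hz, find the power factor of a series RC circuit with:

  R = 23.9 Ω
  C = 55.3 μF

Step 1 — Angular frequency: ω = 2π·f = 2π·309 = 1942 rad/s.
Step 2 — Component impedances:
  R: Z = R = 23.9 Ω
  C: Z = 1/(jωC) = -j/(ω·C) = 0 - j9.314 Ω
Step 3 — Series combination: Z_total = R + C = 23.9 - j9.314 Ω = 25.65∠-21.3° Ω.
Step 4 — Power factor: PF = cos(φ) = Re(Z)/|Z| = 23.9/25.651 = 0.9317.
Step 5 — Type: Im(Z) = -9.314 ⇒ leading (phase φ = -21.3°).

PF = 0.9317 (leading, φ = -21.3°)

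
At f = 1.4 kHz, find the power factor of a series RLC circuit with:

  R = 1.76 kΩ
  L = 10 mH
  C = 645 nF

Step 1 — Angular frequency: ω = 2π·f = 2π·1400 = 8796 rad/s.
Step 2 — Component impedances:
  R: Z = R = 1760 Ω
  L: Z = jωL = j·8796·0.01 = 0 + j87.96 Ω
  C: Z = 1/(jωC) = -j/(ω·C) = 0 - j176.3 Ω
Step 3 — Series combination: Z_total = R + L + C = 1760 - j88.29 Ω = 1762∠-2.9° Ω.
Step 4 — Power factor: PF = cos(φ) = Re(Z)/|Z| = 1760/1762.21 = 0.9987.
Step 5 — Type: Im(Z) = -88.29 ⇒ leading (phase φ = -2.9°).

PF = 0.9987 (leading, φ = -2.9°)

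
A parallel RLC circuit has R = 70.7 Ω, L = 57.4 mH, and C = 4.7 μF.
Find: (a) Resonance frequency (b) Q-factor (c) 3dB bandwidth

Step 1 — Resonance: ω₀ = 1/√(LC) = 1/√(0.0574·4.7e-06) = 1925 rad/s.
Step 2 — f₀ = ω₀/(2π) = 306.4 Hz.
Step 3 — Parallel Q: Q = R/(ω₀L) = 70.7/(1925·0.0574) = 0.6398.
Step 4 — Bandwidth: Δω = ω₀/Q = 3009 rad/s; BW = Δω/(2π) = 479 Hz.

(a) f₀ = 306.4 Hz  (b) Q = 0.6398  (c) BW = 479 Hz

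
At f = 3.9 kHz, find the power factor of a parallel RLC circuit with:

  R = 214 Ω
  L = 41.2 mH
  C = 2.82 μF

Step 1 — Angular frequency: ω = 2π·f = 2π·3900 = 2.45e+04 rad/s.
Step 2 — Component impedances:
  R: Z = R = 214 Ω
  L: Z = jωL = j·2.45e+04·0.0412 = 0 + j1010 Ω
  C: Z = 1/(jωC) = -j/(ω·C) = 0 - j14.47 Ω
Step 3 — Parallel combination: 1/Z_total = 1/R + 1/L + 1/C; Z_total = 1.003 - j14.61 Ω = 14.65∠-86.1° Ω.
Step 4 — Power factor: PF = cos(φ) = Re(Z)/|Z| = 1.00254/14.6473 = 0.06845.
Step 5 — Type: Im(Z) = -14.61 ⇒ leading (phase φ = -86.1°).

PF = 0.06845 (leading, φ = -86.1°)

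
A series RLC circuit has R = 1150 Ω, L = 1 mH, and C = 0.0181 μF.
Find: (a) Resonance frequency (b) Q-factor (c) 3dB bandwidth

Step 1 — Resonance: ω₀ = 1/√(LC) = 1/√(0.001·1.81e-08) = 2.351e+05 rad/s.
Step 2 — f₀ = ω₀/(2π) = 3.741e+04 Hz.
Step 3 — Series Q: Q = ω₀L/R = 2.351e+05·0.001/1150 = 0.2044.
Step 4 — Bandwidth: Δω = ω₀/Q = 1.15e+06 rad/s; BW = Δω/(2π) = 1.83e+05 Hz.

(a) f₀ = 3.741e+04 Hz  (b) Q = 0.2044  (c) BW = 1.83e+05 Hz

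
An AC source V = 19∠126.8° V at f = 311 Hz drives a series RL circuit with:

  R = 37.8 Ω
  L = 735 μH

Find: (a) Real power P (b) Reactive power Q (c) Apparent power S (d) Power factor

Step 1 — Angular frequency: ω = 2π·f = 2π·311 = 1954 rad/s.
Step 2 — Component impedances:
  R: Z = R = 37.8 Ω
  L: Z = jωL = j·1954·0.000735 = 0 + j1.436 Ω
Step 3 — Series combination: Z_total = R + L = 37.8 + j1.436 Ω = 37.83∠2.2° Ω.
Step 4 — Source phasor: V = 19∠126.8° V = -11.38 + j15.21 V.
Step 5 — Current: I = V / Z = -0.2854 + j0.4133 A = 0.5023∠124.6° A.
Step 6 — Complex power: S = V·I* = 9.536 + j0.3623 VA.
Step 7 — Real power: P = Re(S) = 9.536 W.
Step 8 — Reactive power: Q = Im(S) = 0.3623 VAR.
Step 9 — Apparent power: |S| = 9.543 VA.
Step 10 — Power factor: PF = P/|S| = 0.9993 (lagging).

(a) P = 9.536 W  (b) Q = 0.3623 VAR  (c) S = 9.543 VA  (d) PF = 0.9993 (lagging)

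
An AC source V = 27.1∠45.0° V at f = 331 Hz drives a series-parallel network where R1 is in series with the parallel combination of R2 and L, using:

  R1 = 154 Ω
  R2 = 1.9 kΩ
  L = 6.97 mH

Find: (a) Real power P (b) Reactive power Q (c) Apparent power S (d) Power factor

Step 1 — Angular frequency: ω = 2π·f = 2π·331 = 2080 rad/s.
Step 2 — Component impedances:
  R1: Z = R = 154 Ω
  R2: Z = R = 1900 Ω
  L: Z = jωL = j·2080·0.00697 = 0 + j14.5 Ω
Step 3 — Parallel branch: R2 || L = 1/(1/R2 + 1/L) = 0.1106 + j14.49 Ω.
Step 4 — Series with R1: Z_total = R1 + (R2 || L) = 154.1 + j14.49 Ω = 154.8∠5.4° Ω.
Step 5 — Source phasor: V = 27.1∠45.0° V = 19.16 + j19.16 V.
Step 6 — Current: I = V / Z = 0.1348 + j0.1117 A = 0.1751∠39.6° A.
Step 7 — Complex power: S = V·I* = 4.724 + j0.4443 VA.
Step 8 — Real power: P = Re(S) = 4.724 W.
Step 9 — Reactive power: Q = Im(S) = 0.4443 VAR.
Step 10 — Apparent power: |S| = 4.745 VA.
Step 11 — Power factor: PF = P/|S| = 0.9956 (lagging).

(a) P = 4.724 W  (b) Q = 0.4443 VAR  (c) S = 4.745 VA  (d) PF = 0.9956 (lagging)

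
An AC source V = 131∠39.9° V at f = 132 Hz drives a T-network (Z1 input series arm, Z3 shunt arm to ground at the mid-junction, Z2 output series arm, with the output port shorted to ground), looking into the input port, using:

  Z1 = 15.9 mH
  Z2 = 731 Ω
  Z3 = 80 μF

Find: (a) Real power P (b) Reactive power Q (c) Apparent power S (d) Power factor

Step 1 — Angular frequency: ω = 2π·f = 2π·132 = 829.4 rad/s.
Step 2 — Component impedances:
  Z1: Z = jωL = j·829.4·0.0159 = 0 + j13.19 Ω
  Z2: Z = R = 731 Ω
  Z3: Z = 1/(jωC) = -j/(ω·C) = 0 - j15.07 Ω
Step 3 — With the output port shorted to ground, the output series arm Z2 runs from the junction to ground; the shunt arm Z3 also runs from the junction to ground. They appear in parallel: Z3 || Z2 = 0.3106 - j15.07 Ω.
Step 4 — Series with input arm Z1: Z_in = Z1 + (Z3 || Z2) = 0.3106 - j1.878 Ω = 1.903∠-80.6° Ω.
Step 5 — Source phasor: V = 131∠39.9° V = 100.5 + j84.03 V.
Step 6 — Current: I = V / Z = -34.94 + j59.29 A = 68.82∠120.5° A.
Step 7 — Complex power: S = V·I* = 1471 - j8895 VA.
Step 8 — Real power: P = Re(S) = 1471 W.
Step 9 — Reactive power: Q = Im(S) = -8895 VAR.
Step 10 — Apparent power: |S| = 9016 VA.
Step 11 — Power factor: PF = P/|S| = 0.1632 (leading).

(a) P = 1471 W  (b) Q = -8895 VAR  (c) S = 9016 VA  (d) PF = 0.1632 (leading)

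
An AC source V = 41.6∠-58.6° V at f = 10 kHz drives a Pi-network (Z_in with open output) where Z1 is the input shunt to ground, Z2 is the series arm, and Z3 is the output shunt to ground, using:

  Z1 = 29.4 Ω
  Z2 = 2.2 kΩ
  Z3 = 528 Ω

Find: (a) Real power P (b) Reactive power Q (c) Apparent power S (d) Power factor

Step 1 — Angular frequency: ω = 2π·f = 2π·1e+04 = 6.283e+04 rad/s.
Step 2 — Component impedances:
  Z1: Z = R = 29.4 Ω
  Z2: Z = R = 2200 Ω
  Z3: Z = R = 528 Ω
Step 3 — With open output, the series arm Z2 and the output shunt Z3 appear in series to ground: Z2 + Z3 = 2728 Ω.
Step 4 — Parallel with input shunt Z1: Z_in = Z1 || (Z2 + Z3) = 29.09 Ω = 29.09∠0.0° Ω.
Step 5 — Source phasor: V = 41.6∠-58.6° V = 21.67 - j35.51 V.
Step 6 — Current: I = V / Z = 0.7452 - j1.221 A = 1.43∠-58.6° A.
Step 7 — Complex power: S = V·I* = 59.5 VA.
Step 8 — Real power: P = Re(S) = 59.5 W.
Step 9 — Reactive power: Q = Im(S) = 0 VAR.
Step 10 — Apparent power: |S| = 59.5 VA.
Step 11 — Power factor: PF = P/|S| = 1 (unity).

(a) P = 59.5 W  (b) Q = 0 VAR  (c) S = 59.5 VA  (d) PF = 1 (unity)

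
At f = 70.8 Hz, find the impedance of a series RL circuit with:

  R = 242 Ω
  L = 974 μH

Step 1 — Angular frequency: ω = 2π·f = 2π·70.8 = 444.8 rad/s.
Step 2 — Component impedances:
  R: Z = R = 242 Ω
  L: Z = jωL = j·444.8·0.000974 = 0 + j0.4333 Ω
Step 3 — Series combination: Z_total = R + L = 242 + j0.4333 Ω = 242∠0.1° Ω.

Z = 242 + j0.4333 Ω = 242∠0.1° Ω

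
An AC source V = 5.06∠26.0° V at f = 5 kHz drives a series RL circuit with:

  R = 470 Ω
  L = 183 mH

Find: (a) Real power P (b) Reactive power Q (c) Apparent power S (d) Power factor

Step 1 — Angular frequency: ω = 2π·f = 2π·5000 = 3.142e+04 rad/s.
Step 2 — Component impedances:
  R: Z = R = 470 Ω
  L: Z = jωL = j·3.142e+04·0.183 = 0 + j5749 Ω
Step 3 — Series combination: Z_total = R + L = 470 + j5749 Ω = 5768∠85.3° Ω.
Step 4 — Source phasor: V = 5.06∠26.0° V = 4.548 + j2.218 V.
Step 5 — Current: I = V / Z = 0.0004475 - j0.0007545 A = 0.0008772∠-59.3° A.
Step 6 — Complex power: S = V·I* = 0.0003617 + j0.004424 VA.
Step 7 — Real power: P = Re(S) = 0.0003617 W.
Step 8 — Reactive power: Q = Im(S) = 0.004424 VAR.
Step 9 — Apparent power: |S| = 0.004439 VA.
Step 10 — Power factor: PF = P/|S| = 0.08148 (lagging).

(a) P = 0.0003617 W  (b) Q = 0.004424 VAR  (c) S = 0.004439 VA  (d) PF = 0.08148 (lagging)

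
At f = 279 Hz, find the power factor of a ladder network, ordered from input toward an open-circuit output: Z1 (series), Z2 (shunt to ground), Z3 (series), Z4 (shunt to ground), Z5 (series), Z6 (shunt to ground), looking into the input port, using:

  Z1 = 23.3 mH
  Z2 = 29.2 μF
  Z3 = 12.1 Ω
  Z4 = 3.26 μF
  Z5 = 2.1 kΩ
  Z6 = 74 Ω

Step 1 — Angular frequency: ω = 2π·f = 2π·279 = 1753 rad/s.
Step 2 — Component impedances:
  Z1: Z = jωL = j·1753·0.0233 = 0 + j40.85 Ω
  Z2: Z = 1/(jωC) = -j/(ω·C) = 0 - j19.54 Ω
  Z3: Z = R = 12.1 Ω
  Z4: Z = 1/(jωC) = -j/(ω·C) = 0 - j175 Ω
  Z5: Z = R = 2100 Ω
  Z6: Z = R = 74 Ω
Step 3 — Ladder network (open output): work backward from the far end, alternating series and parallel combinations. Z_in = 0.2615 + j23.25 Ω = 23.25∠89.4° Ω.
Step 4 — Power factor: PF = cos(φ) = Re(Z)/|Z| = 0.2615/23.25 = 0.01125.
Step 5 — Type: Im(Z) = 23.25 ⇒ lagging (phase φ = 89.4°).

PF = 0.01125 (lagging, φ = 89.4°)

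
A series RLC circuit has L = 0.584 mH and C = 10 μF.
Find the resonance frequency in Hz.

Step 1 — Resonance condition Im(Z)=0 gives ω₀ = 1/√(LC).
Step 2 — ω₀ = 1/√(0.000584·1e-05) = 1.309e+04 rad/s.
Step 3 — f₀ = ω₀/(2π) = 2083 Hz.

f₀ = 2083 Hz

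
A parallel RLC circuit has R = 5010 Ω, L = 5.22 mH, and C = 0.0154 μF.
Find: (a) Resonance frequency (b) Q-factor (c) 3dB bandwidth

Step 1 — Resonance: ω₀ = 1/√(LC) = 1/√(0.00522·1.54e-08) = 1.115e+05 rad/s.
Step 2 — f₀ = ω₀/(2π) = 1.775e+04 Hz.
Step 3 — Parallel Q: Q = R/(ω₀L) = 5010/(1.115e+05·0.00522) = 8.605.
Step 4 — Bandwidth: Δω = ω₀/Q = 1.296e+04 rad/s; BW = Δω/(2π) = 2063 Hz.

(a) f₀ = 1.775e+04 Hz  (b) Q = 8.605  (c) BW = 2063 Hz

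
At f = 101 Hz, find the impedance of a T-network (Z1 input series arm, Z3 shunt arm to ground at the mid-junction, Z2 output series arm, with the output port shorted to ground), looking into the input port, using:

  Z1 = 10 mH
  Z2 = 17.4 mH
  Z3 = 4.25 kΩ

Step 1 — Angular frequency: ω = 2π·f = 2π·101 = 634.6 rad/s.
Step 2 — Component impedances:
  Z1: Z = jωL = j·634.6·0.01 = 0 + j6.346 Ω
  Z2: Z = jωL = j·634.6·0.0174 = 0 + j11.04 Ω
  Z3: Z = R = 4250 Ω
Step 3 — With the output port shorted to ground, the output series arm Z2 runs from the junction to ground; the shunt arm Z3 also runs from the junction to ground. They appear in parallel: Z3 || Z2 = 0.02869 + j11.04 Ω.
Step 4 — Series with input arm Z1: Z_in = Z1 + (Z3 || Z2) = 0.02869 + j17.39 Ω = 17.39∠89.9° Ω.

Z = 0.02869 + j17.39 Ω = 17.39∠89.9° Ω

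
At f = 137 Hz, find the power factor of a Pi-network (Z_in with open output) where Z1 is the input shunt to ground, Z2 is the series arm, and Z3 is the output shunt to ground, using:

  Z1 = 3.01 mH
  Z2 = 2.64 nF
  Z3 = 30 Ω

Step 1 — Angular frequency: ω = 2π·f = 2π·137 = 860.8 rad/s.
Step 2 — Component impedances:
  Z1: Z = jωL = j·860.8·0.00301 = 0 + j2.591 Ω
  Z2: Z = 1/(jωC) = -j/(ω·C) = 0 - j4.4e+05 Ω
  Z3: Z = R = 30 Ω
Step 3 — With open output, the series arm Z2 and the output shunt Z3 appear in series to ground: Z2 + Z3 = 30 - j4.4e+05 Ω.
Step 4 — Parallel with input shunt Z1: Z_in = Z1 || (Z2 + Z3) = 0 + j2.591 Ω = 2.591∠90.0° Ω.
Step 5 — Power factor: PF = cos(φ) = Re(Z)/|Z| = 1.04e-09/2.591 = 4.014e-10.
Step 6 — Type: Im(Z) = 2.591 ⇒ lagging (phase φ = 90.0°).

PF = 4.014e-10 (lagging, φ = 90.0°)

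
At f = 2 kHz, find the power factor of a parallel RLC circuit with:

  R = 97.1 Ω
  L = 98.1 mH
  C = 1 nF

Step 1 — Angular frequency: ω = 2π·f = 2π·2000 = 1.257e+04 rad/s.
Step 2 — Component impedances:
  R: Z = R = 97.1 Ω
  L: Z = jωL = j·1.257e+04·0.0981 = 0 + j1233 Ω
  C: Z = 1/(jωC) = -j/(ω·C) = 0 - j7.958e+04 Ω
Step 3 — Parallel combination: 1/Z_total = 1/R + 1/L + 1/C; Z_total = 96.52 + j7.485 Ω = 96.81∠4.4° Ω.
Step 4 — Power factor: PF = cos(φ) = Re(Z)/|Z| = 96.52/96.81 = 0.997.
Step 5 — Type: Im(Z) = 7.485 ⇒ lagging (phase φ = 4.4°).

PF = 0.997 (lagging, φ = 4.4°)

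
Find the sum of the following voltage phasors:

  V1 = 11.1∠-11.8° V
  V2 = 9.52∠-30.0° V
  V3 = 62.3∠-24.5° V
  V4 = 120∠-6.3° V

Step 1 — Convert each phasor to rectangular form:
  V1 = 11.1·(cos(-11.8°) + j·sin(-11.8°)) = 10.87 - j2.27 V
  V2 = 9.52·(cos(-30.0°) + j·sin(-30.0°)) = 8.245 - j4.76 V
  V3 = 62.3·(cos(-24.5°) + j·sin(-24.5°)) = 56.69 - j25.84 V
  V4 = 120·(cos(-6.3°) + j·sin(-6.3°)) = 119.3 - j13.17 V
Step 2 — Sum components: V_total = 195.1 - j46.03 V.
Step 3 — Convert to polar: |V_total| = 200.4 V, ∠V_total = -13.3°.

V_total = 200.4∠-13.3° V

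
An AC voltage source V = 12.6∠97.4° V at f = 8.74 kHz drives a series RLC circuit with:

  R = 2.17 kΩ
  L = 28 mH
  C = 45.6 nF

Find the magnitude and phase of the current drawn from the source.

Step 1 — Angular frequency: ω = 2π·f = 2π·8740 = 5.492e+04 rad/s.
Step 2 — Component impedances:
  R: Z = R = 2170 Ω
  L: Z = jωL = j·5.492e+04·0.028 = 0 + j1538 Ω
  C: Z = 1/(jωC) = -j/(ω·C) = 0 - j399.3 Ω
Step 3 — Series combination: Z_total = R + L + C = 2170 + j1138 Ω = 2450∠27.7° Ω.
Step 4 — Source phasor: V = 12.6∠97.4° V = -1.623 + j12.5 V.
Step 5 — Ohm's law: I = V / Z_total = (-1.623 + j12.5) / (2170 + j1138) = 0.001782 + j0.004823 A.
Step 6 — Convert to polar: |I| = 0.005142 A, ∠I = 69.7°.

I = 0.005142∠69.7° A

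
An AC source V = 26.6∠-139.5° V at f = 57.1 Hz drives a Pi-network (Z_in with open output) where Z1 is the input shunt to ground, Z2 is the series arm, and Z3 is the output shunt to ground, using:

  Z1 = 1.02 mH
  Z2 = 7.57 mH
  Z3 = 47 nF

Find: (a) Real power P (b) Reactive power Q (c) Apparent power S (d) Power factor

Step 1 — Angular frequency: ω = 2π·f = 2π·57.1 = 358.8 rad/s.
Step 2 — Component impedances:
  Z1: Z = jωL = j·358.8·0.00102 = 0 + j0.3659 Ω
  Z2: Z = jωL = j·358.8·0.00757 = 0 + j2.716 Ω
  Z3: Z = 1/(jωC) = -j/(ω·C) = 0 - j5.93e+04 Ω
Step 3 — With open output, the series arm Z2 and the output shunt Z3 appear in series to ground: Z2 + Z3 = 0 - j5.93e+04 Ω.
Step 4 — Parallel with input shunt Z1: Z_in = Z1 || (Z2 + Z3) = 0 + j0.3659 Ω = 0.3659∠90.0° Ω.
Step 5 — Source phasor: V = 26.6∠-139.5° V = -20.23 - j17.28 V.
Step 6 — Current: I = V / Z = -47.21 + j55.27 A = 72.69∠130.5° A.
Step 7 — Complex power: S = V·I* = 0 + j1934 VA.
Step 8 — Real power: P = Re(S) = 0 W.
Step 9 — Reactive power: Q = Im(S) = 1934 VAR.
Step 10 — Apparent power: |S| = 1934 VA.
Step 11 — Power factor: PF = P/|S| = 0 (lagging).

(a) P = 0 W  (b) Q = 1934 VAR  (c) S = 1934 VA  (d) PF = 0 (lagging)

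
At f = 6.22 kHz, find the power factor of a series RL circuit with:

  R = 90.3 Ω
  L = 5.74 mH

Step 1 — Angular frequency: ω = 2π·f = 2π·6220 = 3.908e+04 rad/s.
Step 2 — Component impedances:
  R: Z = R = 90.3 Ω
  L: Z = jωL = j·3.908e+04·0.00574 = 0 + j224.3 Ω
Step 3 — Series combination: Z_total = R + L = 90.3 + j224.3 Ω = 241.8∠68.1° Ω.
Step 4 — Power factor: PF = cos(φ) = Re(Z)/|Z| = 90.3/241.8 = 0.3734.
Step 5 — Type: Im(Z) = 224.3 ⇒ lagging (phase φ = 68.1°).

PF = 0.3734 (lagging, φ = 68.1°)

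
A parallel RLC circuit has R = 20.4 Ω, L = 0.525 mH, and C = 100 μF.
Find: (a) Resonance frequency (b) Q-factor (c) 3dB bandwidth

Step 1 — Resonance: ω₀ = 1/√(LC) = 1/√(0.000525·0.0001) = 4364 rad/s.
Step 2 — f₀ = ω₀/(2π) = 694.6 Hz.
Step 3 — Parallel Q: Q = R/(ω₀L) = 20.4/(4364·0.000525) = 8.903.
Step 4 — Bandwidth: Δω = ω₀/Q = 490.2 rad/s; BW = Δω/(2π) = 78.02 Hz.

(a) f₀ = 694.6 Hz  (b) Q = 8.903  (c) BW = 78.02 Hz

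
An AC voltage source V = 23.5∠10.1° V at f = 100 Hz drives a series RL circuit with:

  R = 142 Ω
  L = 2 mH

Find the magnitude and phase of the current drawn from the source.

Step 1 — Angular frequency: ω = 2π·f = 2π·100 = 628.3 rad/s.
Step 2 — Component impedances:
  R: Z = R = 142 Ω
  L: Z = jωL = j·628.3·0.002 = 0 + j1.257 Ω
Step 3 — Series combination: Z_total = R + L = 142 + j1.257 Ω = 142∠0.5° Ω.
Step 4 — Source phasor: V = 23.5∠10.1° V = 23.14 + j4.121 V.
Step 5 — Ohm's law: I = V / Z_total = (23.14 + j4.121) / (142 + j1.257) = 0.1632 + j0.02758 A.
Step 6 — Convert to polar: |I| = 0.1655 A, ∠I = 9.6°.

I = 0.1655∠9.6° A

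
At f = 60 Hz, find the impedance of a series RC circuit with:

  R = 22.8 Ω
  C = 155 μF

Step 1 — Angular frequency: ω = 2π·f = 2π·60 = 377 rad/s.
Step 2 — Component impedances:
  R: Z = R = 22.8 Ω
  C: Z = 1/(jωC) = -j/(ω·C) = 0 - j17.11 Ω
Step 3 — Series combination: Z_total = R + C = 22.8 - j17.11 Ω = 28.51∠-36.9° Ω.

Z = 22.8 - j17.11 Ω = 28.51∠-36.9° Ω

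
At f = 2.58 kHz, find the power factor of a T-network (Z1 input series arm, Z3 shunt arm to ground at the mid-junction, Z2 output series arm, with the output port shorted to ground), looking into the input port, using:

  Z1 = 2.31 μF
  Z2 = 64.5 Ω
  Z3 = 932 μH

Step 1 — Angular frequency: ω = 2π·f = 2π·2580 = 1.621e+04 rad/s.
Step 2 — Component impedances:
  Z1: Z = 1/(jωC) = -j/(ω·C) = 0 - j26.7 Ω
  Z2: Z = R = 64.5 Ω
  Z3: Z = jωL = j·1.621e+04·0.000932 = 0 + j15.11 Ω
Step 3 — With the output port shorted to ground, the output series arm Z2 runs from the junction to ground; the shunt arm Z3 also runs from the junction to ground. They appear in parallel: Z3 || Z2 = 3.355 + j14.32 Ω.
Step 4 — Series with input arm Z1: Z_in = Z1 + (Z3 || Z2) = 3.355 - j12.38 Ω = 12.83∠-74.8° Ω.
Step 5 — Power factor: PF = cos(φ) = Re(Z)/|Z| = 3.355/12.83 = 0.2615.
Step 6 — Type: Im(Z) = -12.38 ⇒ leading (phase φ = -74.8°).

PF = 0.2615 (leading, φ = -74.8°)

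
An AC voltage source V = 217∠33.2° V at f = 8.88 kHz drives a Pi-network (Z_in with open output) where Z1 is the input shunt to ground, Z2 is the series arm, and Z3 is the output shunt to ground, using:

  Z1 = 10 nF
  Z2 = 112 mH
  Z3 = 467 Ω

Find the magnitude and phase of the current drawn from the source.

Step 1 — Angular frequency: ω = 2π·f = 2π·8880 = 5.579e+04 rad/s.
Step 2 — Component impedances:
  Z1: Z = 1/(jωC) = -j/(ω·C) = 0 - j1792 Ω
  Z2: Z = jωL = j·5.579e+04·0.112 = 0 + j6249 Ω
  Z3: Z = R = 467 Ω
Step 3 — With open output, the series arm Z2 and the output shunt Z3 appear in series to ground: Z2 + Z3 = 467 + j6249 Ω.
Step 4 — Parallel with input shunt Z1: Z_in = Z1 || (Z2 + Z3) = 74.71 - j2505 Ω = 2506∠-88.3° Ω.
Step 5 — Source phasor: V = 217∠33.2° V = 181.6 + j118.8 V.
Step 6 — Ohm's law: I = V / Z_total = (181.6 + j118.8) / (74.71 - j2505) = -0.04523 + j0.07383 A.
Step 7 — Convert to polar: |I| = 0.08658 A, ∠I = 121.5°.

I = 0.08658∠121.5° A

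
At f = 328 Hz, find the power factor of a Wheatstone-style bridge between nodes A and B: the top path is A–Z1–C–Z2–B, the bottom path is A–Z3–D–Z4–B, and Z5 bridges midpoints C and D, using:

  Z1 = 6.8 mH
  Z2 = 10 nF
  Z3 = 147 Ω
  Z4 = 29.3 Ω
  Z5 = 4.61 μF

Step 1 — Angular frequency: ω = 2π·f = 2π·328 = 2061 rad/s.
Step 2 — Component impedances:
  Z1: Z = jωL = j·2061·0.0068 = 0 + j14.01 Ω
  Z2: Z = 1/(jωC) = -j/(ω·C) = 0 - j4.852e+04 Ω
  Z3: Z = R = 147 Ω
  Z4: Z = R = 29.3 Ω
  Z5: Z = 1/(jωC) = -j/(ω·C) = 0 - j105.3 Ω
Step 3 — Bridge requires nodal analysis (the Z5 bridge couples midpoints C and D, so the two paths cannot be reduced to a simple series/parallel combination). Setting node B to ground and injecting 1 A at node A, the 3-node admittance system at A, C, D solves to V_A = Z_AB = 69.94 - j65.87 Ω = 96.08∠-43.3° Ω.
Step 4 — Power factor: PF = cos(φ) = Re(Z)/|Z| = 69.943/96.076 = 0.728.
Step 5 — Type: Im(Z) = -65.87 ⇒ leading (phase φ = -43.3°).

PF = 0.728 (leading, φ = -43.3°)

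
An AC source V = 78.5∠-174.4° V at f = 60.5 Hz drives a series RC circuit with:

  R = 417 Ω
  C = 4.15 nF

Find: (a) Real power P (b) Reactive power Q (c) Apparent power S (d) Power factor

Step 1 — Angular frequency: ω = 2π·f = 2π·60.5 = 380.1 rad/s.
Step 2 — Component impedances:
  R: Z = R = 417 Ω
  C: Z = 1/(jωC) = -j/(ω·C) = 0 - j6.339e+05 Ω
Step 3 — Series combination: Z_total = R + C = 417 - j6.339e+05 Ω = 6.339e+05∠-90.0° Ω.
Step 4 — Source phasor: V = 78.5∠-174.4° V = -78.13 - j7.66 V.
Step 5 — Current: I = V / Z = 1.2e-05 - j0.0001233 A = 0.0001238∠-84.4° A.
Step 6 — Complex power: S = V·I* = 6.395e-06 - j0.009721 VA.
Step 7 — Real power: P = Re(S) = 6.395e-06 W.
Step 8 — Reactive power: Q = Im(S) = -0.009721 VAR.
Step 9 — Apparent power: |S| = 0.009721 VA.
Step 10 — Power factor: PF = P/|S| = 0.0006578 (leading).

(a) P = 6.395e-06 W  (b) Q = -0.009721 VAR  (c) S = 0.009721 VA  (d) PF = 0.0006578 (leading)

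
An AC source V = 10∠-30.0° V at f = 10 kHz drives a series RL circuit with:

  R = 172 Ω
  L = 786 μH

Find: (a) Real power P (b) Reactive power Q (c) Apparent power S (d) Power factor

Step 1 — Angular frequency: ω = 2π·f = 2π·1e+04 = 6.283e+04 rad/s.
Step 2 — Component impedances:
  R: Z = R = 172 Ω
  L: Z = jωL = j·6.283e+04·0.000786 = 0 + j49.39 Ω
Step 3 — Series combination: Z_total = R + L = 172 + j49.39 Ω = 178.9∠16.0° Ω.
Step 4 — Source phasor: V = 10∠-30.0° V = 8.66 - j5 V.
Step 5 — Current: I = V / Z = 0.0388 - j0.04021 A = 0.05588∠-46.0° A.
Step 6 — Complex power: S = V·I* = 0.5371 + j0.1542 VA.
Step 7 — Real power: P = Re(S) = 0.5371 W.
Step 8 — Reactive power: Q = Im(S) = 0.1542 VAR.
Step 9 — Apparent power: |S| = 0.5588 VA.
Step 10 — Power factor: PF = P/|S| = 0.9612 (lagging).

(a) P = 0.5371 W  (b) Q = 0.1542 VAR  (c) S = 0.5588 VA  (d) PF = 0.9612 (lagging)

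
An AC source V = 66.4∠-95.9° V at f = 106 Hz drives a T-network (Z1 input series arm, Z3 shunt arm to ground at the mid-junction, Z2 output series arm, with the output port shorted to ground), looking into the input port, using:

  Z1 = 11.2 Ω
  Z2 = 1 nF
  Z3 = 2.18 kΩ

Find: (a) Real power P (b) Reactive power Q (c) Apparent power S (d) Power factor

Step 1 — Angular frequency: ω = 2π·f = 2π·106 = 666 rad/s.
Step 2 — Component impedances:
  Z1: Z = R = 11.2 Ω
  Z2: Z = 1/(jωC) = -j/(ω·C) = 0 - j1.501e+06 Ω
  Z3: Z = R = 2180 Ω
Step 3 — With the output port shorted to ground, the output series arm Z2 runs from the junction to ground; the shunt arm Z3 also runs from the junction to ground. They appear in parallel: Z3 || Z2 = 2180 - j3.165 Ω.
Step 4 — Series with input arm Z1: Z_in = Z1 + (Z3 || Z2) = 2191 - j3.165 Ω = 2191∠-0.1° Ω.
Step 5 — Source phasor: V = 66.4∠-95.9° V = -6.825 - j66.05 V.
Step 6 — Current: I = V / Z = -0.003071 - j0.03015 A = 0.0303∠-95.8° A.
Step 7 — Complex power: S = V·I* = 2.012 - j0.002907 VA.
Step 8 — Real power: P = Re(S) = 2.012 W.
Step 9 — Reactive power: Q = Im(S) = -0.002907 VAR.
Step 10 — Apparent power: |S| = 2.012 VA.
Step 11 — Power factor: PF = P/|S| = 1 (leading).

(a) P = 2.012 W  (b) Q = -0.002907 VAR  (c) S = 2.012 VA  (d) PF = 1 (leading)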